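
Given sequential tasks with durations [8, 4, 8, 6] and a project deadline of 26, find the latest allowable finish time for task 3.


LF(activity 3) = deadline - sum of successor durations
Successors: activities 4 through 4 with durations [6]
Sum of successor durations = 6
LF = 26 - 6 = 20

20


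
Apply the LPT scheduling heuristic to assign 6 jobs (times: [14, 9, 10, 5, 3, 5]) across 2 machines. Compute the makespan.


Sort jobs in decreasing order (LPT): [14, 10, 9, 5, 5, 3]
Assign each job to the least loaded machine:
  Machine 1: jobs [14, 5, 5], load = 24
  Machine 2: jobs [10, 9, 3], load = 22
Makespan = max load = 24

24


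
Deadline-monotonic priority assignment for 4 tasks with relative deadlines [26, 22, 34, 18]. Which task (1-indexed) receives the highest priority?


Sort tasks by relative deadline (ascending):
  Task 4: deadline = 18
  Task 2: deadline = 22
  Task 1: deadline = 26
  Task 3: deadline = 34
Priority order (highest first): [4, 2, 1, 3]
Highest priority task = 4

4


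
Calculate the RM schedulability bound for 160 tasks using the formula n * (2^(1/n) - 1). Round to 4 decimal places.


Compute 2^(1/160) = 1.0043415673
Subtract 1: 1.0043415673 - 1 = 0.0043415673
Multiply by n: 160 * 0.0043415673 = 0.6946507680
Round to 4 dp: 0.6947

0.6947


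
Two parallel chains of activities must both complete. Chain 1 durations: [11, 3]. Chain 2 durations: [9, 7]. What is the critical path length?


Path A total = 11 + 3 = 14
Path B total = 9 + 7 = 16
Critical path = longest path = max(14, 16) = 16

16


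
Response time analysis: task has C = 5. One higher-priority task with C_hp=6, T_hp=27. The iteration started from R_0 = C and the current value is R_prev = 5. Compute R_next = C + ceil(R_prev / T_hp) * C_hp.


R_next = C + ceil(R_prev / T_hp) * C_hp
ceil(5 / 27) = ceil(0.1852) = 1
Interference = 1 * 6 = 6
R_next = 5 + 6 = 11

11


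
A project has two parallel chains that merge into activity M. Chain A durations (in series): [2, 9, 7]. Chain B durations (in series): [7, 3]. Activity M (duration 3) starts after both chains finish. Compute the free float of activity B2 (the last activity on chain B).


ES(B2) = sum of predecessors on chain B = 7
EF(B2) = ES + duration = 7 + 3 = 10
Successor of B2 is M. ES(M) = max(sum(A), sum(B)) = max(18, 10) = 18
Free float = ES(successor) - EF(current) = 18 - 10 = 8

8


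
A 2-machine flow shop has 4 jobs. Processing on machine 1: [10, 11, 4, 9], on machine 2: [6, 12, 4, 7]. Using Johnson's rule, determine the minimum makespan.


Apply Johnson's rule:
  Group 1 (a <= b): [(3, 4, 4), (2, 11, 12)]
  Group 2 (a > b): [(4, 9, 7), (1, 10, 6)]
Optimal job order: [3, 2, 4, 1]
Schedule:
  Job 3: M1 done at 4, M2 done at 8
  Job 2: M1 done at 15, M2 done at 27
  Job 4: M1 done at 24, M2 done at 34
  Job 1: M1 done at 34, M2 done at 40
Makespan = 40

40


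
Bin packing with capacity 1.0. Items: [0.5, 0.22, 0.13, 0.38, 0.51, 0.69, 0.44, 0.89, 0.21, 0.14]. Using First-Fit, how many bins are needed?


Place items sequentially using First-Fit:
  Item 0.5 -> new Bin 1
  Item 0.22 -> Bin 1 (now 0.72)
  Item 0.13 -> Bin 1 (now 0.85)
  Item 0.38 -> new Bin 2
  Item 0.51 -> Bin 2 (now 0.89)
  Item 0.69 -> new Bin 3
  Item 0.44 -> new Bin 4
  Item 0.89 -> new Bin 5
  Item 0.21 -> Bin 3 (now 0.9)
  Item 0.14 -> Bin 1 (now 0.99)
Total bins used = 5

5


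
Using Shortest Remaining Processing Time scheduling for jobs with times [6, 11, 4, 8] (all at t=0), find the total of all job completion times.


Since all jobs arrive at t=0, SRPT equals SPT ordering.
SPT order: [4, 6, 8, 11]
Completion times:
  Job 1: p=4, C=4
  Job 2: p=6, C=10
  Job 3: p=8, C=18
  Job 4: p=11, C=29
Total completion time = 4 + 10 + 18 + 29 = 61

61


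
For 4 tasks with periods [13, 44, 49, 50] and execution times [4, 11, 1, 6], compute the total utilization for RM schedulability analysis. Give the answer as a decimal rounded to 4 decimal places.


Compute individual utilizations (exact fractions):
  Task 1: C/T = 4/13 (approx. 0.3077)
  Task 2: C/T = 11/44 = 1/4 (approx. 0.25)
  Task 3: C/T = 1/49 (approx. 0.0204)
  Task 4: C/T = 6/50 = 3/25 (approx. 0.12)
Total utilization U = 4/13 + 1/4 + 1/49 + 3/25 = 44469/63700
Rounded to 4 decimal places: U = 0.6981
RM (Liu & Layland) bound for 4 tasks = 0.756828; compare with U = 44469/63700 (approx. 0.698100)
U <= bound, so schedulable by RM sufficient condition.

0.6981


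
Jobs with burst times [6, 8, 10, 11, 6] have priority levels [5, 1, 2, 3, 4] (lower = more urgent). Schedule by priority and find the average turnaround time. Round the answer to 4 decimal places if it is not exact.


Sort by priority (ascending = highest first):
Order: [(1, 8), (2, 10), (3, 11), (4, 6), (5, 6)]
Completion times:
  Priority 1, burst=8, C=8
  Priority 2, burst=10, C=18
  Priority 3, burst=11, C=29
  Priority 4, burst=6, C=35
  Priority 5, burst=6, C=41
Average turnaround = 131/5 = 26.2

26.2


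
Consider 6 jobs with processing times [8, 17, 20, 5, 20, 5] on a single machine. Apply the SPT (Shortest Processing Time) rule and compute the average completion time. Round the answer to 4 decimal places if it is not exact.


Sort jobs by processing time (SPT order): [5, 5, 8, 17, 20, 20]
Compute completion times sequentially:
  Job 1: processing = 5, completes at 5
  Job 2: processing = 5, completes at 10
  Job 3: processing = 8, completes at 18
  Job 4: processing = 17, completes at 35
  Job 5: processing = 20, completes at 55
  Job 6: processing = 20, completes at 75
Sum of completion times = 198
Average completion time = 198/6 = 33.0

33.0


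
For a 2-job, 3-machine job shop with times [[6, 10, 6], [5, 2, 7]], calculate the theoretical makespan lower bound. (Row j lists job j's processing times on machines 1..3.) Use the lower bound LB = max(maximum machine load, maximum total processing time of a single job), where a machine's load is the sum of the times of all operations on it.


Machine loads:
  Machine 1: 6 + 5 = 11
  Machine 2: 10 + 2 = 12
  Machine 3: 6 + 7 = 13
Max machine load = 13
Job totals:
  Job 1: 22
  Job 2: 14
Max job total = 22
Lower bound = max(13, 22) = 22

22


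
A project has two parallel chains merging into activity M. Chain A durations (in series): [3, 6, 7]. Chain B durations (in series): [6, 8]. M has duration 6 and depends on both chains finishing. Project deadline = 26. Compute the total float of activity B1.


Forward pass: ES(B1) = sum of predecessors on chain B = 0
EF = ES + duration = 0 + 6 = 6
Backward pass: LF(M) = deadline = 26; LS(M) = 26 - 6 = 20
LF(B1) = LS(M) - sum(successors on chain B) = 20 - 8 = 12
LS = LF - duration = 12 - 6 = 6
Total float = LS - ES = 6 - 0 = 6

6


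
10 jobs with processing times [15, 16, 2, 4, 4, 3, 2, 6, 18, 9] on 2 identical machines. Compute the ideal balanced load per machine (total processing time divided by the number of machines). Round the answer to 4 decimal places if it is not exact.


Total processing time = 15 + 16 + 2 + 4 + 4 + 3 + 2 + 6 + 18 + 9 = 79
Number of machines = 2
Ideal balanced load = 79 / 2 = 39.5

39.5


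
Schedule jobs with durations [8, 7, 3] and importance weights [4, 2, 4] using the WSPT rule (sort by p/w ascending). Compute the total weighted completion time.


Compute p/w ratios and sort ascending (WSPT): [(3, 4), (8, 4), (7, 2)]
Compute weighted completion times:
  Job (p=3,w=4): C=3, w*C=4*3=12
  Job (p=8,w=4): C=11, w*C=4*11=44
  Job (p=7,w=2): C=18, w*C=2*18=36
Total weighted completion time = 92

92


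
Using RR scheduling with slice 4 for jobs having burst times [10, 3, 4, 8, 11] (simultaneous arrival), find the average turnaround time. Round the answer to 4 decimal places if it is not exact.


Time quantum = 4
Execution trace:
  J1 runs 4 units, time = 4
  J2 runs 3 units, time = 7
  J3 runs 4 units, time = 11
  J4 runs 4 units, time = 15
  J5 runs 4 units, time = 19
  J1 runs 4 units, time = 23
  J4 runs 4 units, time = 27
  J5 runs 4 units, time = 31
  J1 runs 2 units, time = 33
  J5 runs 3 units, time = 36
Finish times: [33, 7, 11, 27, 36]
Average turnaround = 114/5 = 22.8

22.8


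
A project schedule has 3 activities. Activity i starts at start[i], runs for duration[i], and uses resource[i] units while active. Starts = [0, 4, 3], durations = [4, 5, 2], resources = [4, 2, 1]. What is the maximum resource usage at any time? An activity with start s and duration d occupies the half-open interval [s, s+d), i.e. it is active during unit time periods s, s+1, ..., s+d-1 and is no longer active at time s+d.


Each activity i is active on [start_i, start_i + duration_i).
Compute total resource usage per time slot:
  t=0: active resources = [4], total = 4
  t=1: active resources = [4], total = 4
  t=2: active resources = [4], total = 4
  t=3: active resources = [4, 1], total = 5
  t=4: active resources = [2, 1], total = 3
  t=5: active resources = [2], total = 2
  t=6: active resources = [2], total = 2
  t=7: active resources = [2], total = 2
  t=8: active resources = [2], total = 2
Peak resource demand = 5

5


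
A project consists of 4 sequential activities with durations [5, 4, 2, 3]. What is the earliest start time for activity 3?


Activity 3 starts after activities 1 through 2 complete.
Predecessor durations: [5, 4]
ES = 5 + 4 = 9

9


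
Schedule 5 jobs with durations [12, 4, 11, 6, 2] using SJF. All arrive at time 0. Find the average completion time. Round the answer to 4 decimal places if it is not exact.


SJF order (ascending): [2, 4, 6, 11, 12]
Completion times:
  Job 1: burst=2, C=2
  Job 2: burst=4, C=6
  Job 3: burst=6, C=12
  Job 4: burst=11, C=23
  Job 5: burst=12, C=35
Average completion = 78/5 = 15.6

15.6


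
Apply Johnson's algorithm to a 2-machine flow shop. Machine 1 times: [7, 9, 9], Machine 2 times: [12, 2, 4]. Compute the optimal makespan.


Apply Johnson's rule:
  Group 1 (a <= b): [(1, 7, 12)]
  Group 2 (a > b): [(3, 9, 4), (2, 9, 2)]
Optimal job order: [1, 3, 2]
Schedule:
  Job 1: M1 done at 7, M2 done at 19
  Job 3: M1 done at 16, M2 done at 23
  Job 2: M1 done at 25, M2 done at 27
Makespan = 27

27


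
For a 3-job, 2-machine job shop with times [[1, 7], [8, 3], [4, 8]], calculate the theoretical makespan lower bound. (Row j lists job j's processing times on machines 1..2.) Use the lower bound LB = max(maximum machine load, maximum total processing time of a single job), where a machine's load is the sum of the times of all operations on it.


Machine loads:
  Machine 1: 1 + 8 + 4 = 13
  Machine 2: 7 + 3 + 8 = 18
Max machine load = 18
Job totals:
  Job 1: 8
  Job 2: 11
  Job 3: 12
Max job total = 12
Lower bound = max(18, 12) = 18

18


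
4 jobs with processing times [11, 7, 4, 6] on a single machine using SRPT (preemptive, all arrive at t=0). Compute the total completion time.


Since all jobs arrive at t=0, SRPT equals SPT ordering.
SPT order: [4, 6, 7, 11]
Completion times:
  Job 1: p=4, C=4
  Job 2: p=6, C=10
  Job 3: p=7, C=17
  Job 4: p=11, C=28
Total completion time = 4 + 10 + 17 + 28 = 59

59


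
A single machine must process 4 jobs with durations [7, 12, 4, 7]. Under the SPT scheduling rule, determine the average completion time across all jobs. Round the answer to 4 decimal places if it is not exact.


Sort jobs by processing time (SPT order): [4, 7, 7, 12]
Compute completion times sequentially:
  Job 1: processing = 4, completes at 4
  Job 2: processing = 7, completes at 11
  Job 3: processing = 7, completes at 18
  Job 4: processing = 12, completes at 30
Sum of completion times = 63
Average completion time = 63/4 = 15.75

15.75


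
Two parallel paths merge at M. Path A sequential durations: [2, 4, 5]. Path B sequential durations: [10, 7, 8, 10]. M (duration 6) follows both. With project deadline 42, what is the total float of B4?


Forward pass: ES(B4) = sum of predecessors on chain B = 25
EF = ES + duration = 25 + 10 = 35
Backward pass: LF(M) = deadline = 42; LS(M) = 42 - 6 = 36
LF(B4) = LS(M) - sum(successors on chain B) = 36 - 0 = 36
LS = LF - duration = 36 - 10 = 26
Total float = LS - ES = 26 - 25 = 1

1


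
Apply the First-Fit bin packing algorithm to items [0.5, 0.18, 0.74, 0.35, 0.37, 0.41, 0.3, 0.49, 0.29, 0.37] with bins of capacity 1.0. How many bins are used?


Place items sequentially using First-Fit:
  Item 0.5 -> new Bin 1
  Item 0.18 -> Bin 1 (now 0.68)
  Item 0.74 -> new Bin 2
  Item 0.35 -> new Bin 3
  Item 0.37 -> Bin 3 (now 0.72)
  Item 0.41 -> new Bin 4
  Item 0.3 -> Bin 1 (now 0.98)
  Item 0.49 -> Bin 4 (now 0.9)
  Item 0.29 -> new Bin 5
  Item 0.37 -> Bin 5 (now 0.66)
Total bins used = 5

5


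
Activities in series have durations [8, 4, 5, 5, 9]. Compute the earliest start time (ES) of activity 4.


Activity 4 starts after activities 1 through 3 complete.
Predecessor durations: [8, 4, 5]
ES = 8 + 4 + 5 = 17

17


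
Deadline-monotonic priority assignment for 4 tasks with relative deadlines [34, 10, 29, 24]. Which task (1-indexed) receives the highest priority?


Sort tasks by relative deadline (ascending):
  Task 2: deadline = 10
  Task 4: deadline = 24
  Task 3: deadline = 29
  Task 1: deadline = 34
Priority order (highest first): [2, 4, 3, 1]
Highest priority task = 2

2


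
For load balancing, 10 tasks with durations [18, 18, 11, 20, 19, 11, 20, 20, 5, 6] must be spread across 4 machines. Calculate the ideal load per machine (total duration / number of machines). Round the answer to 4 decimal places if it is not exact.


Total processing time = 18 + 18 + 11 + 20 + 19 + 11 + 20 + 20 + 5 + 6 = 148
Number of machines = 4
Ideal balanced load = 148 / 4 = 37.0

37.0


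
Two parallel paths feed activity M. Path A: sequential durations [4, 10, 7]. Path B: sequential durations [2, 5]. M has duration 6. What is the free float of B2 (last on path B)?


ES(B2) = sum of predecessors on chain B = 2
EF(B2) = ES + duration = 2 + 5 = 7
Successor of B2 is M. ES(M) = max(sum(A), sum(B)) = max(21, 7) = 21
Free float = ES(successor) - EF(current) = 21 - 7 = 14

14


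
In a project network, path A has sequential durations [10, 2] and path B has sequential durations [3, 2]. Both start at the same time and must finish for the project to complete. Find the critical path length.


Path A total = 10 + 2 = 12
Path B total = 3 + 2 = 5
Critical path = longest path = max(12, 5) = 12

12


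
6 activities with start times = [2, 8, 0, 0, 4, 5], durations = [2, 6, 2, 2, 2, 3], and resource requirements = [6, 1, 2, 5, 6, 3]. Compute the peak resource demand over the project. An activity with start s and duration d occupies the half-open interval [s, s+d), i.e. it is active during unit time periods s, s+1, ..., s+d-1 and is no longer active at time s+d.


Each activity i is active on [start_i, start_i + duration_i).
Compute total resource usage per time slot:
  t=0: active resources = [2, 5], total = 7
  t=1: active resources = [2, 5], total = 7
  t=2: active resources = [6], total = 6
  t=3: active resources = [6], total = 6
  t=4: active resources = [6], total = 6
  t=5: active resources = [6, 3], total = 9
  t=6: active resources = [3], total = 3
  t=7: active resources = [3], total = 3
  t=8: active resources = [1], total = 1
  t=9: active resources = [1], total = 1
  t=10: active resources = [1], total = 1
  t=11: active resources = [1], total = 1
  t=12: active resources = [1], total = 1
  t=13: active resources = [1], total = 1
Peak resource demand = 9

9


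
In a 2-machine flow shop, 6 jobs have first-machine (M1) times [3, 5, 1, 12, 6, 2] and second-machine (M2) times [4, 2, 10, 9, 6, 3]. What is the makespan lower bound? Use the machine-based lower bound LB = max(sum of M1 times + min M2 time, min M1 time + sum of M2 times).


LB1 = sum(M1 times) + min(M2 times) = 29 + 2 = 31
LB2 = min(M1 times) + sum(M2 times) = 1 + 34 = 35
Lower bound = max(LB1, LB2) = max(31, 35) = 35

35


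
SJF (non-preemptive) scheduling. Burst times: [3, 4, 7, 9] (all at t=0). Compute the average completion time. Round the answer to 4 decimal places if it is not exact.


SJF order (ascending): [3, 4, 7, 9]
Completion times:
  Job 1: burst=3, C=3
  Job 2: burst=4, C=7
  Job 3: burst=7, C=14
  Job 4: burst=9, C=23
Average completion = 47/4 = 11.75

11.75


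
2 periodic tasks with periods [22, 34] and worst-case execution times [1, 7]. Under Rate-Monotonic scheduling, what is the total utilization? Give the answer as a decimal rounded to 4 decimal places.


Compute individual utilizations (exact fractions):
  Task 1: C/T = 1/22 (approx. 0.0455)
  Task 2: C/T = 7/34 (approx. 0.2059)
Total utilization U = 1/22 + 7/34 = 47/187
Rounded to 4 decimal places: U = 0.2513
RM (Liu & Layland) bound for 2 tasks = 0.828427; compare with U = 47/187 (approx. 0.251337)
U <= bound, so schedulable by RM sufficient condition.

0.2513


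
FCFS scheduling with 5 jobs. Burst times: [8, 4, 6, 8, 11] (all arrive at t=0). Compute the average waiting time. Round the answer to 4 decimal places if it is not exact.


FCFS order (as given): [8, 4, 6, 8, 11]
Waiting times:
  Job 1: wait = 0
  Job 2: wait = 8
  Job 3: wait = 12
  Job 4: wait = 18
  Job 5: wait = 26
Sum of waiting times = 64
Average waiting time = 64/5 = 12.8

12.8


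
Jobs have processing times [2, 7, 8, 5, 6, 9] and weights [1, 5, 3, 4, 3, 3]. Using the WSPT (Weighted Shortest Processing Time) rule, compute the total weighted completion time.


Compute p/w ratios and sort ascending (WSPT): [(5, 4), (7, 5), (2, 1), (6, 3), (8, 3), (9, 3)]
Compute weighted completion times:
  Job (p=5,w=4): C=5, w*C=4*5=20
  Job (p=7,w=5): C=12, w*C=5*12=60
  Job (p=2,w=1): C=14, w*C=1*14=14
  Job (p=6,w=3): C=20, w*C=3*20=60
  Job (p=8,w=3): C=28, w*C=3*28=84
  Job (p=9,w=3): C=37, w*C=3*37=111
Total weighted completion time = 349

349


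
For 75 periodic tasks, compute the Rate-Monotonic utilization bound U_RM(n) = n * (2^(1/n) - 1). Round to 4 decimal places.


Compute 2^(1/75) = 1.0092848012
Subtract 1: 1.0092848012 - 1 = 0.0092848012
Multiply by n: 75 * 0.0092848012 = 0.6963600900
Round to 4 dp: 0.6964

0.6964


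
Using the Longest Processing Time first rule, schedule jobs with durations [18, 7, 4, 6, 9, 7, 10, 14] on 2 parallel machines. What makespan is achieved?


Sort jobs in decreasing order (LPT): [18, 14, 10, 9, 7, 7, 6, 4]
Assign each job to the least loaded machine:
  Machine 1: jobs [18, 9, 7, 4], load = 38
  Machine 2: jobs [14, 10, 7, 6], load = 37
Makespan = max load = 38

38


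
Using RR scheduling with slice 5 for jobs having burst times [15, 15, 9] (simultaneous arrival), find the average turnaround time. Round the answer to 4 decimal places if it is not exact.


Time quantum = 5
Execution trace:
  J1 runs 5 units, time = 5
  J2 runs 5 units, time = 10
  J3 runs 5 units, time = 15
  J1 runs 5 units, time = 20
  J2 runs 5 units, time = 25
  J3 runs 4 units, time = 29
  J1 runs 5 units, time = 34
  J2 runs 5 units, time = 39
Finish times: [34, 39, 29]
Average turnaround = 102/3 = 34.0

34.0


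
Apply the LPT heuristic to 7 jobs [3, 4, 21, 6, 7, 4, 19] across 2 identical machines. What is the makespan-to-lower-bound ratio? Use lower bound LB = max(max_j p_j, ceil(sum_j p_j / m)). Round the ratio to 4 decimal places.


LPT order: [21, 19, 7, 6, 4, 4, 3]
Machine loads after assignment: [31, 33]
LPT makespan = 33
Lower bound = max(max_job, ceil(total/2)) = max(21, 32) = 32
Ratio = 33 / 32 = 1.0313

1.0313


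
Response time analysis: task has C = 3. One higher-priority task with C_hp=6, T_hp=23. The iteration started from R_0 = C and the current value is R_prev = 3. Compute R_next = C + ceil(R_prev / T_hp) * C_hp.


R_next = C + ceil(R_prev / T_hp) * C_hp
ceil(3 / 23) = ceil(0.1304) = 1
Interference = 1 * 6 = 6
R_next = 3 + 6 = 9

9


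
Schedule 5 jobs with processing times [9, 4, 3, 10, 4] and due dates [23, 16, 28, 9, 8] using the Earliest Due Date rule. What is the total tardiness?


Sort by due date (EDD order): [(4, 8), (10, 9), (4, 16), (9, 23), (3, 28)]
Compute completion times and tardiness:
  Job 1: p=4, d=8, C=4, tardiness=max(0,4-8)=0
  Job 2: p=10, d=9, C=14, tardiness=max(0,14-9)=5
  Job 3: p=4, d=16, C=18, tardiness=max(0,18-16)=2
  Job 4: p=9, d=23, C=27, tardiness=max(0,27-23)=4
  Job 5: p=3, d=28, C=30, tardiness=max(0,30-28)=2
Total tardiness = 13

13


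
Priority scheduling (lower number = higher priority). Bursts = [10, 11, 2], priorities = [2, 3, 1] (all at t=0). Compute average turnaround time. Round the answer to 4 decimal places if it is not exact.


Sort by priority (ascending = highest first):
Order: [(1, 2), (2, 10), (3, 11)]
Completion times:
  Priority 1, burst=2, C=2
  Priority 2, burst=10, C=12
  Priority 3, burst=11, C=23
Average turnaround = 37/3 = 12.3333

12.3333


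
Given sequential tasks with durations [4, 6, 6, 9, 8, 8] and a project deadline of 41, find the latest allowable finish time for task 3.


LF(activity 3) = deadline - sum of successor durations
Successors: activities 4 through 6 with durations [9, 8, 8]
Sum of successor durations = 25
LF = 41 - 25 = 16

16


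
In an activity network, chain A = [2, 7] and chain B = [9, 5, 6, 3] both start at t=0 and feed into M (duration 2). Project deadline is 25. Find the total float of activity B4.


Forward pass: ES(B4) = sum of predecessors on chain B = 20
EF = ES + duration = 20 + 3 = 23
Backward pass: LF(M) = deadline = 25; LS(M) = 25 - 2 = 23
LF(B4) = LS(M) - sum(successors on chain B) = 23 - 0 = 23
LS = LF - duration = 23 - 3 = 20
Total float = LS - ES = 20 - 20 = 0

0


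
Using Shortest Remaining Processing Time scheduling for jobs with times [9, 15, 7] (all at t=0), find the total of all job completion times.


Since all jobs arrive at t=0, SRPT equals SPT ordering.
SPT order: [7, 9, 15]
Completion times:
  Job 1: p=7, C=7
  Job 2: p=9, C=16
  Job 3: p=15, C=31
Total completion time = 7 + 16 + 31 = 54

54


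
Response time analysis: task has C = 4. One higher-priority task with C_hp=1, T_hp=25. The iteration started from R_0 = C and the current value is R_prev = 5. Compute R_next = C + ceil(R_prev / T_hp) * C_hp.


R_next = C + ceil(R_prev / T_hp) * C_hp
ceil(5 / 25) = ceil(0.2) = 1
Interference = 1 * 1 = 1
R_next = 4 + 1 = 5
R_next = R_prev, so the iteration has converged (response time = 5).

5


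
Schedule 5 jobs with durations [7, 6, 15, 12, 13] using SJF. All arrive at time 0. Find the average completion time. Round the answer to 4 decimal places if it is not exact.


SJF order (ascending): [6, 7, 12, 13, 15]
Completion times:
  Job 1: burst=6, C=6
  Job 2: burst=7, C=13
  Job 3: burst=12, C=25
  Job 4: burst=13, C=38
  Job 5: burst=15, C=53
Average completion = 135/5 = 27.0

27.0


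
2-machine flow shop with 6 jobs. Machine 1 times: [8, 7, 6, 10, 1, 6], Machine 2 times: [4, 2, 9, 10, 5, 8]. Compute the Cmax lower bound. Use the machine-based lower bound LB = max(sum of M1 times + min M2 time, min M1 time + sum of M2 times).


LB1 = sum(M1 times) + min(M2 times) = 38 + 2 = 40
LB2 = min(M1 times) + sum(M2 times) = 1 + 38 = 39
Lower bound = max(LB1, LB2) = max(40, 39) = 40

40


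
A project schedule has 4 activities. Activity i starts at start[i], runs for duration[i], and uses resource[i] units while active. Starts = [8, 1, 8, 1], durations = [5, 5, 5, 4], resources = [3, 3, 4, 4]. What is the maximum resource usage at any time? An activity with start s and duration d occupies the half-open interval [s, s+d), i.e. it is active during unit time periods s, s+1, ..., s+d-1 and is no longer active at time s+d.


Each activity i is active on [start_i, start_i + duration_i).
Compute total resource usage per time slot:
  t=0: active resources = [], total = 0
  t=1: active resources = [3, 4], total = 7
  t=2: active resources = [3, 4], total = 7
  t=3: active resources = [3, 4], total = 7
  t=4: active resources = [3, 4], total = 7
  t=5: active resources = [3], total = 3
  t=6: active resources = [], total = 0
  t=7: active resources = [], total = 0
  t=8: active resources = [3, 4], total = 7
  t=9: active resources = [3, 4], total = 7
  t=10: active resources = [3, 4], total = 7
  t=11: active resources = [3, 4], total = 7
  t=12: active resources = [3, 4], total = 7
Peak resource demand = 7

7


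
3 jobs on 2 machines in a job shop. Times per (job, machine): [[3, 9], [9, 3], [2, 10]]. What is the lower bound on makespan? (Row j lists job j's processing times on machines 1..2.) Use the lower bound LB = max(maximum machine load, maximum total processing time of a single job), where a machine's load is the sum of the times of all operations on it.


Machine loads:
  Machine 1: 3 + 9 + 2 = 14
  Machine 2: 9 + 3 + 10 = 22
Max machine load = 22
Job totals:
  Job 1: 12
  Job 2: 12
  Job 3: 12
Max job total = 12
Lower bound = max(22, 12) = 22

22


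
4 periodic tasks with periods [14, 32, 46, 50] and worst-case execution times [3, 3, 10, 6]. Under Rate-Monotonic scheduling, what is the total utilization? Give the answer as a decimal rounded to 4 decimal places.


Compute individual utilizations (exact fractions):
  Task 1: C/T = 3/14 (approx. 0.2143)
  Task 2: C/T = 3/32 (approx. 0.0938)
  Task 3: C/T = 10/46 = 5/23 (approx. 0.2174)
  Task 4: C/T = 6/50 = 3/25 (approx. 0.12)
Total utilization U = 3/14 + 3/32 + 5/23 + 3/25 = 83131/128800
Rounded to 4 decimal places: U = 0.6454
RM (Liu & Layland) bound for 4 tasks = 0.756828; compare with U = 83131/128800 (approx. 0.645427)
U <= bound, so schedulable by RM sufficient condition.

0.6454


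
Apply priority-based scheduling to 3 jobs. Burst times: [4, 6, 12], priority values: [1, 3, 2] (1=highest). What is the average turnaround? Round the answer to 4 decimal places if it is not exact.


Sort by priority (ascending = highest first):
Order: [(1, 4), (2, 12), (3, 6)]
Completion times:
  Priority 1, burst=4, C=4
  Priority 2, burst=12, C=16
  Priority 3, burst=6, C=22
Average turnaround = 42/3 = 14.0

14.0


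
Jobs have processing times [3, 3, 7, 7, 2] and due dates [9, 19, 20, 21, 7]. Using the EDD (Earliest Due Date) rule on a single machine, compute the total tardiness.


Sort by due date (EDD order): [(2, 7), (3, 9), (3, 19), (7, 20), (7, 21)]
Compute completion times and tardiness:
  Job 1: p=2, d=7, C=2, tardiness=max(0,2-7)=0
  Job 2: p=3, d=9, C=5, tardiness=max(0,5-9)=0
  Job 3: p=3, d=19, C=8, tardiness=max(0,8-19)=0
  Job 4: p=7, d=20, C=15, tardiness=max(0,15-20)=0
  Job 5: p=7, d=21, C=22, tardiness=max(0,22-21)=1
Total tardiness = 1

1


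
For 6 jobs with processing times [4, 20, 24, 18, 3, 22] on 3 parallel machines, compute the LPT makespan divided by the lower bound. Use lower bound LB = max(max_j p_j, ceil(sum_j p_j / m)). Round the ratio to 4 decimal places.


LPT order: [24, 22, 20, 18, 4, 3]
Machine loads after assignment: [27, 26, 38]
LPT makespan = 38
Lower bound = max(max_job, ceil(total/3)) = max(24, 31) = 31
Ratio = 38 / 31 = 1.2258

1.2258


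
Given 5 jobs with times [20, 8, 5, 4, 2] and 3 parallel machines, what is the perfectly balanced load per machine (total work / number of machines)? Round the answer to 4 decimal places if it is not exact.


Total processing time = 20 + 8 + 5 + 4 + 2 = 39
Number of machines = 3
Ideal balanced load = 39 / 3 = 13.0

13.0


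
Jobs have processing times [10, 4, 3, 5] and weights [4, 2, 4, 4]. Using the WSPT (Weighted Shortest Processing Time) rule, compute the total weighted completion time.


Compute p/w ratios and sort ascending (WSPT): [(3, 4), (5, 4), (4, 2), (10, 4)]
Compute weighted completion times:
  Job (p=3,w=4): C=3, w*C=4*3=12
  Job (p=5,w=4): C=8, w*C=4*8=32
  Job (p=4,w=2): C=12, w*C=2*12=24
  Job (p=10,w=4): C=22, w*C=4*22=88
Total weighted completion time = 156

156


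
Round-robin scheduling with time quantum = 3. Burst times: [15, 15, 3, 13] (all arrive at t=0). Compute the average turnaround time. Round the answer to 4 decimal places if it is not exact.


Time quantum = 3
Execution trace:
  J1 runs 3 units, time = 3
  J2 runs 3 units, time = 6
  J3 runs 3 units, time = 9
  J4 runs 3 units, time = 12
  J1 runs 3 units, time = 15
  J2 runs 3 units, time = 18
  J4 runs 3 units, time = 21
  J1 runs 3 units, time = 24
  J2 runs 3 units, time = 27
  J4 runs 3 units, time = 30
  J1 runs 3 units, time = 33
  J2 runs 3 units, time = 36
  J4 runs 3 units, time = 39
  J1 runs 3 units, time = 42
  J2 runs 3 units, time = 45
  J4 runs 1 units, time = 46
Finish times: [42, 45, 9, 46]
Average turnaround = 142/4 = 35.5

35.5


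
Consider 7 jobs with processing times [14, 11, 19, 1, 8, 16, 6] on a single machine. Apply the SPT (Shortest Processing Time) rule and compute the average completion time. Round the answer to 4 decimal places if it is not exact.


Sort jobs by processing time (SPT order): [1, 6, 8, 11, 14, 16, 19]
Compute completion times sequentially:
  Job 1: processing = 1, completes at 1
  Job 2: processing = 6, completes at 7
  Job 3: processing = 8, completes at 15
  Job 4: processing = 11, completes at 26
  Job 5: processing = 14, completes at 40
  Job 6: processing = 16, completes at 56
  Job 7: processing = 19, completes at 75
Sum of completion times = 220
Average completion time = 220/7 = 31.4286

31.4286


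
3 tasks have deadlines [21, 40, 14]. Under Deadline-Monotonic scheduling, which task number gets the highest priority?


Sort tasks by relative deadline (ascending):
  Task 3: deadline = 14
  Task 1: deadline = 21
  Task 2: deadline = 40
Priority order (highest first): [3, 1, 2]
Highest priority task = 3

3


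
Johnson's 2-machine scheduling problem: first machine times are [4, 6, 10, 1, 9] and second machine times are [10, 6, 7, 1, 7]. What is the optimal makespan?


Apply Johnson's rule:
  Group 1 (a <= b): [(4, 1, 1), (1, 4, 10), (2, 6, 6)]
  Group 2 (a > b): [(3, 10, 7), (5, 9, 7)]
Optimal job order: [4, 1, 2, 3, 5]
Schedule:
  Job 4: M1 done at 1, M2 done at 2
  Job 1: M1 done at 5, M2 done at 15
  Job 2: M1 done at 11, M2 done at 21
  Job 3: M1 done at 21, M2 done at 28
  Job 5: M1 done at 30, M2 done at 37
Makespan = 37

37


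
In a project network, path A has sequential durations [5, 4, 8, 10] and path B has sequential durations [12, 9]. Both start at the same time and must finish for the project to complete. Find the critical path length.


Path A total = 5 + 4 + 8 + 10 = 27
Path B total = 12 + 9 = 21
Critical path = longest path = max(27, 21) = 27

27


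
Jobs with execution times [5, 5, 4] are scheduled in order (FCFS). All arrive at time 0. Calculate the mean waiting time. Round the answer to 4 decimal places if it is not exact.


FCFS order (as given): [5, 5, 4]
Waiting times:
  Job 1: wait = 0
  Job 2: wait = 5
  Job 3: wait = 10
Sum of waiting times = 15
Average waiting time = 15/3 = 5.0

5.0


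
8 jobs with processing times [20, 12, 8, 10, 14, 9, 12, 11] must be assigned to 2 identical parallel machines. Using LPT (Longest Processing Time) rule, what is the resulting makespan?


Sort jobs in decreasing order (LPT): [20, 14, 12, 12, 11, 10, 9, 8]
Assign each job to the least loaded machine:
  Machine 1: jobs [20, 12, 10, 8], load = 50
  Machine 2: jobs [14, 12, 11, 9], load = 46
Makespan = max load = 50

50


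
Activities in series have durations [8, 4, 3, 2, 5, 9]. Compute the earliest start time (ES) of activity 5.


Activity 5 starts after activities 1 through 4 complete.
Predecessor durations: [8, 4, 3, 2]
ES = 8 + 4 + 3 + 2 = 17

17


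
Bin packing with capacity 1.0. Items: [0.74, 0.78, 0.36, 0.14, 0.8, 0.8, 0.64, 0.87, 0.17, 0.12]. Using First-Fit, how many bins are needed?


Place items sequentially using First-Fit:
  Item 0.74 -> new Bin 1
  Item 0.78 -> new Bin 2
  Item 0.36 -> new Bin 3
  Item 0.14 -> Bin 1 (now 0.88)
  Item 0.8 -> new Bin 4
  Item 0.8 -> new Bin 5
  Item 0.64 -> Bin 3 (now 1.0)
  Item 0.87 -> new Bin 6
  Item 0.17 -> Bin 2 (now 0.95)
  Item 0.12 -> Bin 1 (now 1.0)
Total bins used = 6

6


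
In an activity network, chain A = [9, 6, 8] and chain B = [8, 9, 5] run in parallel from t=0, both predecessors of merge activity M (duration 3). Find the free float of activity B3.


ES(B3) = sum of predecessors on chain B = 17
EF(B3) = ES + duration = 17 + 5 = 22
Successor of B3 is M. ES(M) = max(sum(A), sum(B)) = max(23, 22) = 23
Free float = ES(successor) - EF(current) = 23 - 22 = 1

1


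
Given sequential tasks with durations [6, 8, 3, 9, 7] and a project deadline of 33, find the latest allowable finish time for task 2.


LF(activity 2) = deadline - sum of successor durations
Successors: activities 3 through 5 with durations [3, 9, 7]
Sum of successor durations = 19
LF = 33 - 19 = 14

14


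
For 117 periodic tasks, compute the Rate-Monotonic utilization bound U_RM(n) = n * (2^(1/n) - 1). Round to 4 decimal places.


Compute 2^(1/117) = 1.0059419185
Subtract 1: 1.0059419185 - 1 = 0.0059419185
Multiply by n: 117 * 0.0059419185 = 0.6952044645
Round to 4 dp: 0.6952

0.6952


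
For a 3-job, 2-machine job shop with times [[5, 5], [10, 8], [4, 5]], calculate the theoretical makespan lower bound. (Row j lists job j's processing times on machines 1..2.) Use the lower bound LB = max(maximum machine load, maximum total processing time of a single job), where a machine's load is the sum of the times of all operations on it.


Machine loads:
  Machine 1: 5 + 10 + 4 = 19
  Machine 2: 5 + 8 + 5 = 18
Max machine load = 19
Job totals:
  Job 1: 10
  Job 2: 18
  Job 3: 9
Max job total = 18
Lower bound = max(19, 18) = 19

19


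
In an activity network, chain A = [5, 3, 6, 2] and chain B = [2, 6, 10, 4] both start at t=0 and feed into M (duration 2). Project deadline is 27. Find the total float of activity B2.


Forward pass: ES(B2) = sum of predecessors on chain B = 2
EF = ES + duration = 2 + 6 = 8
Backward pass: LF(M) = deadline = 27; LS(M) = 27 - 2 = 25
LF(B2) = LS(M) - sum(successors on chain B) = 25 - 14 = 11
LS = LF - duration = 11 - 6 = 5
Total float = LS - ES = 5 - 2 = 3

3


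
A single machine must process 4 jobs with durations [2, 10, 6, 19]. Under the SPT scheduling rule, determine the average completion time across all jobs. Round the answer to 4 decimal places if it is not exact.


Sort jobs by processing time (SPT order): [2, 6, 10, 19]
Compute completion times sequentially:
  Job 1: processing = 2, completes at 2
  Job 2: processing = 6, completes at 8
  Job 3: processing = 10, completes at 18
  Job 4: processing = 19, completes at 37
Sum of completion times = 65
Average completion time = 65/4 = 16.25

16.25


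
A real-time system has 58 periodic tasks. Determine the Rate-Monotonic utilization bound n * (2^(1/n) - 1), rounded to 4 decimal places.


Compute 2^(1/58) = 1.0120225098
Subtract 1: 1.0120225098 - 1 = 0.0120225098
Multiply by n: 58 * 0.0120225098 = 0.6973055684
Round to 4 dp: 0.6973

0.6973


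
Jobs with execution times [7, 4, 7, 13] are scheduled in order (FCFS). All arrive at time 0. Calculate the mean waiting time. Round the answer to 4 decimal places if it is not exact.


FCFS order (as given): [7, 4, 7, 13]
Waiting times:
  Job 1: wait = 0
  Job 2: wait = 7
  Job 3: wait = 11
  Job 4: wait = 18
Sum of waiting times = 36
Average waiting time = 36/4 = 9.0

9.0


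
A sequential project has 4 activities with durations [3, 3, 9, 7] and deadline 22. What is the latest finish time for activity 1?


LF(activity 1) = deadline - sum of successor durations
Successors: activities 2 through 4 with durations [3, 9, 7]
Sum of successor durations = 19
LF = 22 - 19 = 3

3


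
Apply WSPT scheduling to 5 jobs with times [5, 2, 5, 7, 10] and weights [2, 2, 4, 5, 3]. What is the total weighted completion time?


Compute p/w ratios and sort ascending (WSPT): [(2, 2), (5, 4), (7, 5), (5, 2), (10, 3)]
Compute weighted completion times:
  Job (p=2,w=2): C=2, w*C=2*2=4
  Job (p=5,w=4): C=7, w*C=4*7=28
  Job (p=7,w=5): C=14, w*C=5*14=70
  Job (p=5,w=2): C=19, w*C=2*19=38
  Job (p=10,w=3): C=29, w*C=3*29=87
Total weighted completion time = 227

227


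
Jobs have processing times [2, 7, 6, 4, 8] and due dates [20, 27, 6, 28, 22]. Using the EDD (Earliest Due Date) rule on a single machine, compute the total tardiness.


Sort by due date (EDD order): [(6, 6), (2, 20), (8, 22), (7, 27), (4, 28)]
Compute completion times and tardiness:
  Job 1: p=6, d=6, C=6, tardiness=max(0,6-6)=0
  Job 2: p=2, d=20, C=8, tardiness=max(0,8-20)=0
  Job 3: p=8, d=22, C=16, tardiness=max(0,16-22)=0
  Job 4: p=7, d=27, C=23, tardiness=max(0,23-27)=0
  Job 5: p=4, d=28, C=27, tardiness=max(0,27-28)=0
Total tardiness = 0

0


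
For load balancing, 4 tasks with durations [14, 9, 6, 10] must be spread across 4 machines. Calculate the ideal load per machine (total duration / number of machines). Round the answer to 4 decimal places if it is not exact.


Total processing time = 14 + 9 + 6 + 10 = 39
Number of machines = 4
Ideal balanced load = 39 / 4 = 9.75

9.75


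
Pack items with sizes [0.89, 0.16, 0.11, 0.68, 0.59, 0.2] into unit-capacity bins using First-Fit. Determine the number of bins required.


Place items sequentially using First-Fit:
  Item 0.89 -> new Bin 1
  Item 0.16 -> new Bin 2
  Item 0.11 -> Bin 1 (now 1.0)
  Item 0.68 -> Bin 2 (now 0.84)
  Item 0.59 -> new Bin 3
  Item 0.2 -> Bin 3 (now 0.79)
Total bins used = 3

3


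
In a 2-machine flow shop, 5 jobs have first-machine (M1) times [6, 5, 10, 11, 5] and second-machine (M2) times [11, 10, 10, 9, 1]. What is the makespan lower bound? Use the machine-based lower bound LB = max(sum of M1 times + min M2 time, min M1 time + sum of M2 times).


LB1 = sum(M1 times) + min(M2 times) = 37 + 1 = 38
LB2 = min(M1 times) + sum(M2 times) = 5 + 41 = 46
Lower bound = max(LB1, LB2) = max(38, 46) = 46

46


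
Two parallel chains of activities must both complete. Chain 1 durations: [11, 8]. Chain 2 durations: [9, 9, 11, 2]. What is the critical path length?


Path A total = 11 + 8 = 19
Path B total = 9 + 9 + 11 + 2 = 31
Critical path = longest path = max(19, 31) = 31

31


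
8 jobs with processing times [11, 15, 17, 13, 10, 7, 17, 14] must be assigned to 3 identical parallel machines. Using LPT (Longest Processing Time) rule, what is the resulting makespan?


Sort jobs in decreasing order (LPT): [17, 17, 15, 14, 13, 11, 10, 7]
Assign each job to the least loaded machine:
  Machine 1: jobs [17, 13], load = 30
  Machine 2: jobs [17, 11, 10], load = 38
  Machine 3: jobs [15, 14, 7], load = 36
Makespan = max load = 38

38


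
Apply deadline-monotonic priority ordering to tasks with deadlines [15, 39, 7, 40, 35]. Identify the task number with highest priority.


Sort tasks by relative deadline (ascending):
  Task 3: deadline = 7
  Task 1: deadline = 15
  Task 5: deadline = 35
  Task 2: deadline = 39
  Task 4: deadline = 40
Priority order (highest first): [3, 1, 5, 2, 4]
Highest priority task = 3

3


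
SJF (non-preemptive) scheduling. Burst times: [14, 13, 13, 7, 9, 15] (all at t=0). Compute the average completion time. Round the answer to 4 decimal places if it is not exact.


SJF order (ascending): [7, 9, 13, 13, 14, 15]
Completion times:
  Job 1: burst=7, C=7
  Job 2: burst=9, C=16
  Job 3: burst=13, C=29
  Job 4: burst=13, C=42
  Job 5: burst=14, C=56
  Job 6: burst=15, C=71
Average completion = 221/6 = 36.8333

36.8333


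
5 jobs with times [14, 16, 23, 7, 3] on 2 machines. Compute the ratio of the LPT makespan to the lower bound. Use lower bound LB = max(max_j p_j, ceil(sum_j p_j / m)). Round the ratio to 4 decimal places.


LPT order: [23, 16, 14, 7, 3]
Machine loads after assignment: [33, 30]
LPT makespan = 33
Lower bound = max(max_job, ceil(total/2)) = max(23, 32) = 32
Ratio = 33 / 32 = 1.0313

1.0313


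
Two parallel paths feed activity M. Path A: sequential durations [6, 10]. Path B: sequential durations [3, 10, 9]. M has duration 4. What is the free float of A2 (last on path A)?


ES(A2) = sum of predecessors on chain A = 6
EF(A2) = ES + duration = 6 + 10 = 16
Successor of A2 is M. ES(M) = max(sum(A), sum(B)) = max(16, 22) = 22
Free float = ES(successor) - EF(current) = 22 - 16 = 6

6


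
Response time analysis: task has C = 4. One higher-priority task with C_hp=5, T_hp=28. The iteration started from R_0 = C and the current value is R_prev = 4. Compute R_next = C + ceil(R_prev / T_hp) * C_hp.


R_next = C + ceil(R_prev / T_hp) * C_hp
ceil(4 / 28) = ceil(0.1429) = 1
Interference = 1 * 5 = 5
R_next = 4 + 5 = 9

9
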